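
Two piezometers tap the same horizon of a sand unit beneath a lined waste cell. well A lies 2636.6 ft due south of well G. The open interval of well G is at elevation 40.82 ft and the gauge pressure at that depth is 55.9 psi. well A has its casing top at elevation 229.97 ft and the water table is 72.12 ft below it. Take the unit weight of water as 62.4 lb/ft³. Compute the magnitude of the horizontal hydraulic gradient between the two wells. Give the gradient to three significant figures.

i ≈ 0.00454

Pressure head at well G: ψ = 144·P/γ = 144 × 55.9 / 62.4 = 129.00 ft.
Total head at well G: h = z + ψ = 40.82 + 129.00 = 169.82 ft.
Total head at well A: h = 229.97 − 72.12 = 157.85 ft.
Head difference: h(well G) − h(well A) = 169.82 − 157.85 = 11.97 ft.
Hydraulic gradient: i = |Δh| / L = 11.97 / 2636.6 = 0.00454.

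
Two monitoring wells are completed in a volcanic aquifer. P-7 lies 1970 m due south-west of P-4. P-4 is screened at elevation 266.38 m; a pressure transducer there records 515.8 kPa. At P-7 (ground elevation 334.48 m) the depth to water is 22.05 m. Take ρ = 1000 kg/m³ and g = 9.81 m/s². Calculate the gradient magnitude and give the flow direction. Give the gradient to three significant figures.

Pressure head at P-4: ψ = P/(ρg) = 515.8×1000 / (1000 × 9.81) = 52.58 m.
Total head at P-4: h = z + ψ = 266.38 + 52.58 = 318.96 m.
Total head at P-7: h = 334.48 − 22.05 = 312.43 m.
Head difference: h(P-4) − h(P-7) = 318.96 − 312.43 = 6.53 m.
Hydraulic gradient: i = |Δh| / L = 6.53 / 1970 = 0.00331.
Flow is from higher to lower head: from P-4 toward P-7, i.e. toward the south-west.

i ≈ 0.00331; groundwater flows toward the south-west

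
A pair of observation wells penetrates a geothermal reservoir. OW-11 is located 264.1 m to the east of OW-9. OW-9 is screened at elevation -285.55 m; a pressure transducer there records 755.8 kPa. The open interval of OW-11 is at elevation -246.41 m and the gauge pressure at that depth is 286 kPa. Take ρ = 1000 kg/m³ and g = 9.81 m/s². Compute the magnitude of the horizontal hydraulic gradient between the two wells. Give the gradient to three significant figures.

i ≈ 0.0331

Pressure head at OW-9: ψ = P/(ρg) = 755.8×1000 / (1000 × 9.81) = 77.04 m.
Total head at OW-9: h = z + ψ = -285.55 + 77.04 = -208.51 m.
Pressure head at OW-11: ψ = P/(ρg) = 286×1000 / (1000 × 9.81) = 29.15 m.
Total head at OW-11: h = z + ψ = -246.41 + 29.15 = -217.26 m.
Head difference: h(OW-9) − h(OW-11) = -208.51 − (-217.26) = 8.75 m.
Hydraulic gradient: i = |Δh| / L = 8.75 / 264.1 = 0.0331.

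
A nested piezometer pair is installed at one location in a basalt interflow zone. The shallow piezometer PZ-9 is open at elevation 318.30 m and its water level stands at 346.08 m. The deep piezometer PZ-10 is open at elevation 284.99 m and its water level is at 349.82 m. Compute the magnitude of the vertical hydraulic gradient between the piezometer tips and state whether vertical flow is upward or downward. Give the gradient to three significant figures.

Total head at PZ-9: h = 346.08 m (water level in the standpipe).
Total head at PZ-10: h = 349.82 m.
Δh = h(PZ-9) − h(PZ-10) = 346.08 − 349.82 = -3.74 m.
Vertical separation Δz = 318.30 − 284.99 = 33.31 m.
|i_v| = |Δh| / Δz = 3.74 / 33.31 = 0.112.
Head is higher in the deep piezometer, so vertical flow is upward (discharge condition).

|i_v| ≈ 0.112; vertical flow is upward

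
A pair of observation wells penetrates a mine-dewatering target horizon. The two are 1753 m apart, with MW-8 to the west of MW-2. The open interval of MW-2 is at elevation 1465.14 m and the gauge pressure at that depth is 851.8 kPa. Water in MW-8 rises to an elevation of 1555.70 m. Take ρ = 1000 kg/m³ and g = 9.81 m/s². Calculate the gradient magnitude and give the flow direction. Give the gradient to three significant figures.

i ≈ 0.00213; groundwater flows toward the east

Pressure head at MW-2: ψ = P/(ρg) = 851.8×1000 / (1000 × 9.81) = 86.83 m.
Total head at MW-2: h = z + ψ = 1465.14 + 86.83 = 1551.97 m.
Total head at MW-8: h = 1555.70 m (water level in the piezometer is the total head).
Head difference: h(MW-2) − h(MW-8) = 1551.97 − 1555.70 = -3.73 m.
Hydraulic gradient: i = |Δh| / L = 3.73 / 1753 = 0.00213.
Flow is from higher to lower head: from MW-8 toward MW-2, i.e. toward the east.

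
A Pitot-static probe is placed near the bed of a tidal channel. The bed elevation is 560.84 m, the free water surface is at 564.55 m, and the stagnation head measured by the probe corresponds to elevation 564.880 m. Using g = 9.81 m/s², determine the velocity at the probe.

Near the bed, under hydrostatic conditions, the piezometric head (z + ψ) equals the free-surface elevation, 564.55 m.
Velocity head = total − piezometric = 564.880 − 564.55 = 0.330 m.
v = √(2g·h_v) = √(2 × 9.81 × 0.330) = 2.54 m/s.

v ≈ 2.54 m/s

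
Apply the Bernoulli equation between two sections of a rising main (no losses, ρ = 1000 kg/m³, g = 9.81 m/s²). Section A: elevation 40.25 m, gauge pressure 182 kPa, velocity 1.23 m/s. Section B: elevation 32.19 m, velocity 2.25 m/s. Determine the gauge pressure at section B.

Pressure head at A: ψ₁ = P₁/(ρg) = 182×1000 / (1000 × 9.81) = 18.55 m.
Velocity heads: v₁²/2g = 1.23²/19.62 = 0.077 m; v₂²/2g = 2.25²/19.62 = 0.258 m.
Total head H = z₁ + ψ₁ + v₁²/2g = 40.25 + 18.55 + 0.077 = 58.88 m.
ψ₂ = H − z₂ − v₂²/2g = 58.88 − 32.19 − 0.258 = 26.43 m.
P₂ = ρgψ₂ = 1000 × 9.81 × 26.43 ≈ 259 kPa.

P₂ ≈ 259 kPa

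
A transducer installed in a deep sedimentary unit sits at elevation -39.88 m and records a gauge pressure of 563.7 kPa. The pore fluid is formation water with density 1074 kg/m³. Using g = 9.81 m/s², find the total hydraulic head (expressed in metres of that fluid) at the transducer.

ψ = P/(ρg) = 563.7×1000 / (1074 × 9.81) = 53.50 m.
h = z + ψ = -39.88 + 53.50 = 13.62 m.

h ≈ 13.62 m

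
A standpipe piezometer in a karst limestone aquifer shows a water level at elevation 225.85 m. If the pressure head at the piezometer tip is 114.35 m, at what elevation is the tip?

z ≈ 111.50 m

z = h − ψ = 225.85 − 114.35 = 111.50 m.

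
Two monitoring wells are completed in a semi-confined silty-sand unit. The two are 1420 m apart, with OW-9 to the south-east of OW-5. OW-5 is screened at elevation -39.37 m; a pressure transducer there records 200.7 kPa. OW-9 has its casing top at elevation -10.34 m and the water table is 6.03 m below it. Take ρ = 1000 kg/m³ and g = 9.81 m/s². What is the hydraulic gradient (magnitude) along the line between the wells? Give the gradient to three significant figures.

i ≈ 0.00179

Pressure head at OW-5: ψ = P/(ρg) = 200.7×1000 / (1000 × 9.81) = 20.46 m.
Total head at OW-5: h = z + ψ = -39.37 + 20.46 = -18.91 m.
Total head at OW-9: h = -10.34 − 6.03 = -16.37 m.
Head difference: h(OW-5) − h(OW-9) = -18.91 − (-16.37) = -2.54 m.
Hydraulic gradient: i = |Δh| / L = 2.54 / 1420 = 0.00179.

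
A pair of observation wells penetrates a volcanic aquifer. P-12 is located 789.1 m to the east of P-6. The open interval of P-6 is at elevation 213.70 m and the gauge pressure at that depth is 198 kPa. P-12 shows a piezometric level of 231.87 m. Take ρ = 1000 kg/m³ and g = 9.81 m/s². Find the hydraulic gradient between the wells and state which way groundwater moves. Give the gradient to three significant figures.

i ≈ 0.00255; groundwater flows toward the east

Pressure head at P-6: ψ = P/(ρg) = 198×1000 / (1000 × 9.81) = 20.18 m.
Total head at P-6: h = z + ψ = 213.70 + 20.18 = 233.88 m.
Total head at P-12: h = 231.87 m (water level in the piezometer is the total head).
Head difference: h(P-6) − h(P-12) = 233.88 − 231.87 = 2.01 m.
Hydraulic gradient: i = |Δh| / L = 2.01 / 789.1 = 0.00255.
Flow is from higher to lower head: from P-6 toward P-12, i.e. toward the east.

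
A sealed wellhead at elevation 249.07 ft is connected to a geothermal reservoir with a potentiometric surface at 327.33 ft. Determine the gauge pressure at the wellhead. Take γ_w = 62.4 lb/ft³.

Head above the cap: Δh = 327.33 − 249.07 = 78.26 ft.
P = γΔh/144 = 62.4 × 78.26 / 144 = 33.9 psi.

P ≈ 33.9 psi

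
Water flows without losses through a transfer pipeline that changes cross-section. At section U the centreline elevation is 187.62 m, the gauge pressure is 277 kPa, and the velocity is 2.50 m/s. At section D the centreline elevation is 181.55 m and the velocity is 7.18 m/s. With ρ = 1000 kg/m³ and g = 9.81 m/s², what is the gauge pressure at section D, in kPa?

Pressure head at U: ψ₁ = P₁/(ρg) = 277×1000 / (1000 × 9.81) = 28.24 m.
Velocity heads: v₁²/2g = 2.50²/19.62 = 0.319 m; v₂²/2g = 7.18²/19.62 = 2.628 m.
Total head H = z₁ + ψ₁ + v₁²/2g = 187.62 + 28.24 + 0.319 = 216.18 m.
ψ₂ = H − z₂ − v₂²/2g = 216.18 − 181.55 − 2.628 = 32.00 m.
P₂ = ρgψ₂ = 1000 × 9.81 × 32.00 ≈ 314 kPa.

P₂ ≈ 314 kPa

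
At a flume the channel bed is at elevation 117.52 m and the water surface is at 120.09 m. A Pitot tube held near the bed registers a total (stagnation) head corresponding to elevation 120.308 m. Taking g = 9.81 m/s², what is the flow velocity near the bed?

v ≈ 2.07 m/s

Near the bed, under hydrostatic conditions, the piezometric head (z + ψ) equals the free-surface elevation, 120.09 m.
Velocity head = total − piezometric = 120.308 − 120.09 = 0.218 m.
v = √(2g·h_v) = √(2 × 9.81 × 0.218) = 2.07 m/s.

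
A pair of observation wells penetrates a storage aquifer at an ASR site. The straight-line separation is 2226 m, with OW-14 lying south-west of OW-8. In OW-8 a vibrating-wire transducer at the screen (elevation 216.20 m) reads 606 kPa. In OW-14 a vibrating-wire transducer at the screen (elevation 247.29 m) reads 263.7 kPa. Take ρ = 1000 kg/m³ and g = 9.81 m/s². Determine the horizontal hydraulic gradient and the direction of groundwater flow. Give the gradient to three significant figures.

i ≈ 0.00171; groundwater flows toward the south-west

Pressure head at OW-8: ψ = P/(ρg) = 606×1000 / (1000 × 9.81) = 61.77 m.
Total head at OW-8: h = z + ψ = 216.20 + 61.77 = 277.97 m.
Pressure head at OW-14: ψ = P/(ρg) = 263.7×1000 / (1000 × 9.81) = 26.88 m.
Total head at OW-14: h = z + ψ = 247.29 + 26.88 = 274.17 m.
Head difference: h(OW-8) − h(OW-14) = 277.97 − 274.17 = 3.80 m.
Hydraulic gradient: i = |Δh| / L = 3.80 / 2226 = 0.00171.
Flow is from higher to lower head: from OW-8 toward OW-14, i.e. toward the south-west.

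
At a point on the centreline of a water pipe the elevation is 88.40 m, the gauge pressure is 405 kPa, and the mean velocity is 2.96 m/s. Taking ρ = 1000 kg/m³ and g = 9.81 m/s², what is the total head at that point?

h ≈ 130.13 m

Pressure head ψ = P/(ρg) = 405×1000 / (1000 × 9.81) = 41.28 m.
Velocity head = v²/(2g) = 2.96² / (2 × 9.81) = 0.447 m.
h = z + ψ + v²/(2g) = 88.40 + 41.28 + 0.447 = 130.13 m.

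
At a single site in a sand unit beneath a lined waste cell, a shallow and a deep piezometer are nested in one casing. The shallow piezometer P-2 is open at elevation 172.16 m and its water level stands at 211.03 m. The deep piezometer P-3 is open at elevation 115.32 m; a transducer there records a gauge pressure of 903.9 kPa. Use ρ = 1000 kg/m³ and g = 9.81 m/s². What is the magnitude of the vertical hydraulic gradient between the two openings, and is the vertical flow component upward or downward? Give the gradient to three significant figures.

Total head at P-2: h = 211.03 m (water level in the standpipe).
Pressure head at P-3: ψ = P/(ρg) = 903.9×1000 / (1000 × 9.81) = 92.14 m.
Total head at P-3: h = z + ψ = 115.32 + 92.14 = 207.46 m.
Δh = h(P-2) − h(P-3) = 211.03 − 207.46 = 3.57 m.
Vertical separation Δz = 172.16 − 115.32 = 56.84 m.
|i_v| = |Δh| / Δz = 3.57 / 56.84 = 0.0628.
Head is higher in the shallow piezometer, so vertical flow is downward (recharge condition).

|i_v| ≈ 0.0628; vertical flow is downward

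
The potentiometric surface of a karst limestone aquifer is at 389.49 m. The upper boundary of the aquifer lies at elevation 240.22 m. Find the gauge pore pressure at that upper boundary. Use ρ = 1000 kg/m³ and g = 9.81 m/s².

P ≈ 1460 kPa

Pressure head at the aquifer top: ψ = h − z = 389.49 − 240.22 = 149.27 m.
P = ρgψ = 1000 × 9.81 × 149.27 = 1464339 Pa ≈ 1460 kPa.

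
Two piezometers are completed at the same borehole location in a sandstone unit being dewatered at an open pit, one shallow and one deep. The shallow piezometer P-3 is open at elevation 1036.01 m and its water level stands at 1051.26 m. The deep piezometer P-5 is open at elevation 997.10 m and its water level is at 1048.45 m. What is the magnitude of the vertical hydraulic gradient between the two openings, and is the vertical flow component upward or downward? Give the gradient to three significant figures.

|i_v| ≈ 0.0722; vertical flow is downward

Total head at P-3: h = 1051.26 m (water level in the standpipe).
Total head at P-5: h = 1048.45 m.
Δh = h(P-3) − h(P-5) = 1051.26 − 1048.45 = 2.81 m.
Vertical separation Δz = 1036.01 − 997.10 = 38.91 m.
|i_v| = |Δh| / Δz = 2.81 / 38.91 = 0.0722.
Head is higher in the shallow piezometer, so vertical flow is downward (recharge condition).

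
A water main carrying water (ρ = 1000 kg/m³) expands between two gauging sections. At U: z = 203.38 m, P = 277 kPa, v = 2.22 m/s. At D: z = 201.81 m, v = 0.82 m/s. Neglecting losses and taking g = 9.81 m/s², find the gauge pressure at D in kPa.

P₂ ≈ 295 kPa

Pressure head at U: ψ₁ = P₁/(ρg) = 277×1000 / (1000 × 9.81) = 28.24 m.
Velocity heads: v₁²/2g = 2.22²/19.62 = 0.251 m; v₂²/2g = 0.82²/19.62 = 0.034 m.
Total head H = z₁ + ψ₁ + v₁²/2g = 203.38 + 28.24 + 0.251 = 231.87 m.
ψ₂ = H − z₂ − v₂²/2g = 231.87 − 201.81 − 0.034 = 30.03 m.
P₂ = ρgψ₂ = 1000 × 9.81 × 30.03 ≈ 295 kPa.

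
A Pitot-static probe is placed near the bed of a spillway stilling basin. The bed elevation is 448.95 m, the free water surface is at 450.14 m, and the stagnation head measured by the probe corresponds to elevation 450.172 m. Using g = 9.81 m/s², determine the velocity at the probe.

v ≈ 0.792 m/s

Near the bed, under hydrostatic conditions, the piezometric head (z + ψ) equals the free-surface elevation, 450.14 m.
Velocity head = total − piezometric = 450.172 − 450.14 = 0.032 m.
v = √(2g·h_v) = √(2 × 9.81 × 0.032) = 0.792 m/s.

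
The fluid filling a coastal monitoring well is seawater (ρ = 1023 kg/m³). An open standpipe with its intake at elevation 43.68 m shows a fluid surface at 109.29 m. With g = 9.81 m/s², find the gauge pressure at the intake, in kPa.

P ≈ 658 kPa

Pressure head ψ = h − z = 109.29 − 43.68 = 65.61 m.
P = ρgψ = 1023 × 9.81 × 65.61 = 658438 Pa ≈ 658 kPa.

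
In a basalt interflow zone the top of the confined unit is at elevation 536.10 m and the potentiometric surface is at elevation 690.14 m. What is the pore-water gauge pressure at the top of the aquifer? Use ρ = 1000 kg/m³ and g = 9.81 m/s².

P ≈ 1510 kPa

Pressure head at the aquifer top: ψ = h − z = 690.14 − 536.10 = 154.04 m.
P = ρgψ = 1000 × 9.81 × 154.04 = 1511132 Pa ≈ 1510 kPa.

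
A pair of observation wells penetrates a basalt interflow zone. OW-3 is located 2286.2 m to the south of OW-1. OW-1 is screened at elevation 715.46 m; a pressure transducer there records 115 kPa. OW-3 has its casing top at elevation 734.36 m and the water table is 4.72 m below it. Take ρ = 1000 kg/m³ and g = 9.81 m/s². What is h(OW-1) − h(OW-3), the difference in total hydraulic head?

Pressure head at OW-1: ψ = P/(ρg) = 115×1000 / (1000 × 9.81) = 11.72 m.
Total head at OW-1: h = z + ψ = 715.46 + 11.72 = 727.18 m.
Total head at OW-3: h = 734.36 − 4.72 = 729.64 m.
Head difference: h(OW-1) − h(OW-3) = 727.18 − 729.64 = -2.46 m.

Δh ≈ -2.46 m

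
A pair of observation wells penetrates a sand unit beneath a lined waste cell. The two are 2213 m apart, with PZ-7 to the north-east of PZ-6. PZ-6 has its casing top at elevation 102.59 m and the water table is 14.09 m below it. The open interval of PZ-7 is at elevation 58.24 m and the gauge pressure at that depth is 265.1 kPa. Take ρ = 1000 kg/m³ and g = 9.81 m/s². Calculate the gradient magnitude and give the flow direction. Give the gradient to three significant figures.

i ≈ 0.00146; groundwater flows toward the north-east

Total head at PZ-6: h = 102.59 − 14.09 = 88.50 m.
Pressure head at PZ-7: ψ = P/(ρg) = 265.1×1000 / (1000 × 9.81) = 27.02 m.
Total head at PZ-7: h = z + ψ = 58.24 + 27.02 = 85.26 m.
Head difference: h(PZ-6) − h(PZ-7) = 88.50 − 85.26 = 3.24 m.
Hydraulic gradient: i = |Δh| / L = 3.24 / 2213 = 0.00146.
Flow is from higher to lower head: from PZ-6 toward PZ-7, i.e. toward the north-east.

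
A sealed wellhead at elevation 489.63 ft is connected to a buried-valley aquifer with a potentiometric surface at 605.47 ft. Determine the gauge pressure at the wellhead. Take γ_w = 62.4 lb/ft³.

P ≈ 50.2 psi

Head above the cap: Δh = 605.47 − 489.63 = 115.84 ft.
P = γΔh/144 = 62.4 × 115.84 / 144 = 50.2 psi.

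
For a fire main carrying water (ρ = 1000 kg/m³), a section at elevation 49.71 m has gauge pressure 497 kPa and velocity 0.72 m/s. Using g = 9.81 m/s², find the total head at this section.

h ≈ 100.40 m

Pressure head ψ = P/(ρg) = 497×1000 / (1000 × 9.81) = 50.66 m.
Velocity head = v²/(2g) = 0.72² / (2 × 9.81) = 0.026 m.
h = z + ψ + v²/(2g) = 49.71 + 50.66 + 0.026 = 100.40 m.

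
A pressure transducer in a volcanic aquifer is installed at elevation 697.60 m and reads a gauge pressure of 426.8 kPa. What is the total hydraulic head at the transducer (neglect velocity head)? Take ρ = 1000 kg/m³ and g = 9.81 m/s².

ψ = P/(ρg) = 426.8×1000 / (1000 × 9.81) = 43.51 m.
h = z + ψ = 697.60 + 43.51 = 741.11 m.

h ≈ 741.11 m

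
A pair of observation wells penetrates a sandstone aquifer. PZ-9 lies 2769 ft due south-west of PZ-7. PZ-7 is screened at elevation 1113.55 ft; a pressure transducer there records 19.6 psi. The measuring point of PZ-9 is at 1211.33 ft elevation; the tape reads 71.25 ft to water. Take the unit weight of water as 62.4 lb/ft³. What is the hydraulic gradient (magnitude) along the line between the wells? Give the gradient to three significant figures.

i ≈ 0.00675

Pressure head at PZ-7: ψ = 144·P/γ = 144 × 19.6 / 62.4 = 45.23 ft.
Total head at PZ-7: h = z + ψ = 1113.55 + 45.23 = 1158.78 ft.
Total head at PZ-9: h = 1211.33 − 71.25 = 1140.08 ft.
Head difference: h(PZ-7) − h(PZ-9) = 1158.78 − 1140.08 = 18.70 ft.
Hydraulic gradient: i = |Δh| / L = 18.70 / 2769 = 0.00675.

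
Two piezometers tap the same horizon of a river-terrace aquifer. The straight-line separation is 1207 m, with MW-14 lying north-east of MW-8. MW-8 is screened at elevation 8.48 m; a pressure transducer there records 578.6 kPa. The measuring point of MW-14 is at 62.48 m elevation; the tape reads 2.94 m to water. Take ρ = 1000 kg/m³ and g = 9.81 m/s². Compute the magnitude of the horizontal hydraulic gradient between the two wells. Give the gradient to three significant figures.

i ≈ 0.00656

Pressure head at MW-8: ψ = P/(ρg) = 578.6×1000 / (1000 × 9.81) = 58.98 m.
Total head at MW-8: h = z + ψ = 8.48 + 58.98 = 67.46 m.
Total head at MW-14: h = 62.48 − 2.94 = 59.54 m.
Head difference: h(MW-8) − h(MW-14) = 67.46 − 59.54 = 7.92 m.
Hydraulic gradient: i = |Δh| / L = 7.92 / 1207 = 0.00656.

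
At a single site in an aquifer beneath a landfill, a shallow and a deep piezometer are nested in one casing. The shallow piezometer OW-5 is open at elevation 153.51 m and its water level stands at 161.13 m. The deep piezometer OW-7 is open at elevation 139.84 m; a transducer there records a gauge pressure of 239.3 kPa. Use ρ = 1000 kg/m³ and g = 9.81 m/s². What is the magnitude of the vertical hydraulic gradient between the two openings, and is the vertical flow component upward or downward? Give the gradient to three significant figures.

Total head at OW-5: h = 161.13 m (water level in the standpipe).
Pressure head at OW-7: ψ = P/(ρg) = 239.3×1000 / (1000 × 9.81) = 24.39 m.
Total head at OW-7: h = z + ψ = 139.84 + 24.39 = 164.23 m.
Δh = h(OW-5) − h(OW-7) = 161.13 − 164.23 = -3.10 m.
Vertical separation Δz = 153.51 − 139.84 = 13.67 m.
|i_v| = |Δh| / Δz = 3.10 / 13.67 = 0.227.
Head is higher in the deep piezometer, so vertical flow is upward (discharge condition).

|i_v| ≈ 0.227; vertical flow is upward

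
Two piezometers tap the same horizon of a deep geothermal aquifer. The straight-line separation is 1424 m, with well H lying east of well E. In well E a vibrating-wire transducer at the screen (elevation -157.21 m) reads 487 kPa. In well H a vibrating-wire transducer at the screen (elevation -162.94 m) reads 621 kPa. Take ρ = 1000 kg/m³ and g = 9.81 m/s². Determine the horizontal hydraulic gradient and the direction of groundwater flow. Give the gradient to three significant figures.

Pressure head at well E: ψ = P/(ρg) = 487×1000 / (1000 × 9.81) = 49.64 m.
Total head at well E: h = z + ψ = -157.21 + 49.64 = -107.57 m.
Pressure head at well H: ψ = P/(ρg) = 621×1000 / (1000 × 9.81) = 63.30 m.
Total head at well H: h = z + ψ = -162.94 + 63.30 = -99.64 m.
Head difference: h(well E) − h(well H) = -107.57 − (-99.64) = -7.93 m.
Hydraulic gradient: i = |Δh| / L = 7.93 / 1424 = 0.00557.
Flow is from higher to lower head: from well H toward well E, i.e. toward the west.

i ≈ 0.00557; groundwater flows toward the west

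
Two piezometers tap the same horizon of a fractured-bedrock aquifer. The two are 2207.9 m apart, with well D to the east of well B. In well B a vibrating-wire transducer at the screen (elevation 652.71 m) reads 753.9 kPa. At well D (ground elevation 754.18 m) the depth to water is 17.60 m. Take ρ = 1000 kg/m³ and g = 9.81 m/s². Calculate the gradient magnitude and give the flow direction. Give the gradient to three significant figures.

i ≈ 0.00318; groundwater flows toward the west

Pressure head at well B: ψ = P/(ρg) = 753.9×1000 / (1000 × 9.81) = 76.85 m.
Total head at well B: h = z + ψ = 652.71 + 76.85 = 729.56 m.
Total head at well D: h = 754.18 − 17.60 = 736.58 m.
Head difference: h(well B) − h(well D) = 729.56 − 736.58 = -7.02 m.
Hydraulic gradient: i = |Δh| / L = 7.02 / 2207.9 = 0.00318.
Flow is from higher to lower head: from well D toward well B, i.e. toward the west.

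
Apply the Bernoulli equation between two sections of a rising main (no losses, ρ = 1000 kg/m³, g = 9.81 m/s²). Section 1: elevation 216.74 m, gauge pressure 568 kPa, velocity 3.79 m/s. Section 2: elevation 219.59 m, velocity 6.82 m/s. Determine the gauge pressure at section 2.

Pressure head at 1: ψ₁ = P₁/(ρg) = 568×1000 / (1000 × 9.81) = 57.90 m.
Velocity heads: v₁²/2g = 3.79²/19.62 = 0.732 m; v₂²/2g = 6.82²/19.62 = 2.371 m.
Total head H = z₁ + ψ₁ + v₁²/2g = 216.74 + 57.90 + 0.732 = 275.37 m.
ψ₂ = H − z₂ − v₂²/2g = 275.37 − 219.59 − 2.371 = 53.41 m.
P₂ = ρgψ₂ = 1000 × 9.81 × 53.41 ≈ 524 kPa.

P₂ ≈ 524 kPa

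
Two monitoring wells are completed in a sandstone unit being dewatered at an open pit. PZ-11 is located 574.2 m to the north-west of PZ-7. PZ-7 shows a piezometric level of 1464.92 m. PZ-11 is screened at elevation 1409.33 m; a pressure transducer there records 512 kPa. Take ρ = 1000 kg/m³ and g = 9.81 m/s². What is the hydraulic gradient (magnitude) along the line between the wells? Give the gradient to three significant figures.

Total head at PZ-7: h = 1464.92 m (water level in the piezometer is the total head).
Pressure head at PZ-11: ψ = P/(ρg) = 512×1000 / (1000 × 9.81) = 52.19 m.
Total head at PZ-11: h = z + ψ = 1409.33 + 52.19 = 1461.52 m.
Head difference: h(PZ-7) − h(PZ-11) = 1464.92 − 1461.52 = 3.40 m.
Hydraulic gradient: i = |Δh| / L = 3.40 / 574.2 = 0.00592.

i ≈ 0.00592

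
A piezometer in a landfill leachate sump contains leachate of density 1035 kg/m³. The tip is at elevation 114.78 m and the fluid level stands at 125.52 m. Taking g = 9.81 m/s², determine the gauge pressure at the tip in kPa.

P ≈ 109 kPa

Pressure head ψ = h − z = 125.52 − 114.78 = 10.74 m.
P = ρgψ = 1035 × 9.81 × 10.74 = 109047 Pa ≈ 109 kPa.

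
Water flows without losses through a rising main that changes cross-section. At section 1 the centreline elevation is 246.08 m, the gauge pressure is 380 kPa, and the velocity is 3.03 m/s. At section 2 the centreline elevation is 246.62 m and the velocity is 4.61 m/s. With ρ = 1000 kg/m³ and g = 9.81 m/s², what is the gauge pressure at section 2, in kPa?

P₂ ≈ 369 kPa

Pressure head at 1: ψ₁ = P₁/(ρg) = 380×1000 / (1000 × 9.81) = 38.74 m.
Velocity heads: v₁²/2g = 3.03²/19.62 = 0.468 m; v₂²/2g = 4.61²/19.62 = 1.083 m.
Total head H = z₁ + ψ₁ + v₁²/2g = 246.08 + 38.74 + 0.468 = 285.29 m.
ψ₂ = H − z₂ − v₂²/2g = 285.29 − 246.62 − 1.083 = 37.59 m.
P₂ = ρgψ₂ = 1000 × 9.81 × 37.59 ≈ 369 kPa.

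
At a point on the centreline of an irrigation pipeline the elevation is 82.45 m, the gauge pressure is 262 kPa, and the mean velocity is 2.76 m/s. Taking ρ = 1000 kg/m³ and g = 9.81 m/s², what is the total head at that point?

h ≈ 109.55 m

Pressure head ψ = P/(ρg) = 262×1000 / (1000 × 9.81) = 26.71 m.
Velocity head = v²/(2g) = 2.76² / (2 × 9.81) = 0.388 m.
h = z + ψ + v²/(2g) = 82.45 + 26.71 + 0.388 = 109.55 m.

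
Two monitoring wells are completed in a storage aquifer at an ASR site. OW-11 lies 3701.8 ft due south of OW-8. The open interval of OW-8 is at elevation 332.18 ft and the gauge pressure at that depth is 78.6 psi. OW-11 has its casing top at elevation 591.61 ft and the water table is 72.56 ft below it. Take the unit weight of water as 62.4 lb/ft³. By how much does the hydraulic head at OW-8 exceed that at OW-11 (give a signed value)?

Δh ≈ -5.49 ft

Pressure head at OW-8: ψ = 144·P/γ = 144 × 78.6 / 62.4 = 181.38 ft.
Total head at OW-8: h = z + ψ = 332.18 + 181.38 = 513.56 ft.
Total head at OW-11: h = 591.61 − 72.56 = 519.05 ft.
Head difference: h(OW-8) − h(OW-11) = 513.56 − 519.05 = -5.49 ft.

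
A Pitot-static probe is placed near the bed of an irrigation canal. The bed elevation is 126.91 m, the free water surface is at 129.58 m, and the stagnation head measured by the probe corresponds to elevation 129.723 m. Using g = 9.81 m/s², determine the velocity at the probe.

v ≈ 1.68 m/s

Near the bed, under hydrostatic conditions, the piezometric head (z + ψ) equals the free-surface elevation, 129.58 m.
Velocity head = total − piezometric = 129.723 − 129.58 = 0.143 m.
v = √(2g·h_v) = √(2 × 9.81 × 0.143) = 1.68 m/s.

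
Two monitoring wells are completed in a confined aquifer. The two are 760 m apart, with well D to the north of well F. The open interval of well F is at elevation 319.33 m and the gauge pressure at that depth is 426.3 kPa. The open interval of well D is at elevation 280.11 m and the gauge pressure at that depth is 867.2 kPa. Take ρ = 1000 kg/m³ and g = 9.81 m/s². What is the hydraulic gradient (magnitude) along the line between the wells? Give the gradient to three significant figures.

Pressure head at well F: ψ = P/(ρg) = 426.3×1000 / (1000 × 9.81) = 43.46 m.
Total head at well F: h = z + ψ = 319.33 + 43.46 = 362.79 m.
Pressure head at well D: ψ = P/(ρg) = 867.2×1000 / (1000 × 9.81) = 88.40 m.
Total head at well D: h = z + ψ = 280.11 + 88.40 = 368.51 m.
Head difference: h(well F) − h(well D) = 362.79 − 368.51 = -5.72 m.
Hydraulic gradient: i = |Δh| / L = 5.72 / 760 = 0.00753.

i ≈ 0.00753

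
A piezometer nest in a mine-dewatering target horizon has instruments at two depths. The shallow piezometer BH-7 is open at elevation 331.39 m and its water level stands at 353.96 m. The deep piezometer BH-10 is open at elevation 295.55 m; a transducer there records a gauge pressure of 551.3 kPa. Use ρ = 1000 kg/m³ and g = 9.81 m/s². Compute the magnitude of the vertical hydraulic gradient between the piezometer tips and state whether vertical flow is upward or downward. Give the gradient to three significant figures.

Total head at BH-7: h = 353.96 m (water level in the standpipe).
Pressure head at BH-10: ψ = P/(ρg) = 551.3×1000 / (1000 × 9.81) = 56.20 m.
Total head at BH-10: h = z + ψ = 295.55 + 56.20 = 351.75 m.
Δh = h(BH-7) − h(BH-10) = 353.96 − 351.75 = 2.21 m.
Vertical separation Δz = 331.39 − 295.55 = 35.84 m.
|i_v| = |Δh| / Δz = 2.21 / 35.84 = 0.0617.
Head is higher in the shallow piezometer, so vertical flow is downward (recharge condition).

|i_v| ≈ 0.0617; vertical flow is downward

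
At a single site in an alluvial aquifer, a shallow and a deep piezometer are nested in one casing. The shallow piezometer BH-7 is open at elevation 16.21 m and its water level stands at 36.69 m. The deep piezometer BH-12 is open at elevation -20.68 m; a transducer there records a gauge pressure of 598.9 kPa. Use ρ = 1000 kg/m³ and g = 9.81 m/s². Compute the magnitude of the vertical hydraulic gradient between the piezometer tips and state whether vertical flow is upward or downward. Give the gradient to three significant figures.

Total head at BH-7: h = 36.69 m (water level in the standpipe).
Pressure head at BH-12: ψ = P/(ρg) = 598.9×1000 / (1000 × 9.81) = 61.05 m.
Total head at BH-12: h = z + ψ = -20.68 + 61.05 = 40.37 m.
Δh = h(BH-7) − h(BH-12) = 36.69 − 40.37 = -3.68 m.
Vertical separation Δz = 16.21 − (-20.68) = 36.89 m.
|i_v| = |Δh| / Δz = 3.68 / 36.89 = 0.0998.
Head is higher in the deep piezometer, so vertical flow is upward (discharge condition).

|i_v| ≈ 0.0998; vertical flow is upward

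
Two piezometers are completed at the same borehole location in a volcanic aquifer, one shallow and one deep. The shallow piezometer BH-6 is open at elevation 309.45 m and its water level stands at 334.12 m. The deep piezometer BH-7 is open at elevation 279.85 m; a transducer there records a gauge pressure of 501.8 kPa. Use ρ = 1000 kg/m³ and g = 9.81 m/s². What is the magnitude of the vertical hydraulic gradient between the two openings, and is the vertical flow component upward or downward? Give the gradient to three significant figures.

Total head at BH-6: h = 334.12 m (water level in the standpipe).
Pressure head at BH-7: ψ = P/(ρg) = 501.8×1000 / (1000 × 9.81) = 51.15 m.
Total head at BH-7: h = z + ψ = 279.85 + 51.15 = 331.00 m.
Δh = h(BH-6) − h(BH-7) = 334.12 − 331.00 = 3.12 m.
Vertical separation Δz = 309.45 − 279.85 = 29.60 m.
|i_v| = |Δh| / Δz = 3.12 / 29.60 = 0.105.
Head is higher in the shallow piezometer, so vertical flow is downward (recharge condition).

|i_v| ≈ 0.105; vertical flow is downward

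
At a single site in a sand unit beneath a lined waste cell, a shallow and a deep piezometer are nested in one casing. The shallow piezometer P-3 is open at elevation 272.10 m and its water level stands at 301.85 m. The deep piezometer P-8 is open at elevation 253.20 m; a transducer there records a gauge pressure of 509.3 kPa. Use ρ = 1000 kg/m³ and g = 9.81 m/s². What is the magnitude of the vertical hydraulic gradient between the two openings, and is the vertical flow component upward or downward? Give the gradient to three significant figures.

Total head at P-3: h = 301.85 m (water level in the standpipe).
Pressure head at P-8: ψ = P/(ρg) = 509.3×1000 / (1000 × 9.81) = 51.92 m.
Total head at P-8: h = z + ψ = 253.20 + 51.92 = 305.12 m.
Δh = h(P-3) − h(P-8) = 301.85 − 305.12 = -3.27 m.
Vertical separation Δz = 272.10 − 253.20 = 18.90 m.
|i_v| = |Δh| / Δz = 3.27 / 18.90 = 0.173.
Head is higher in the deep piezometer, so vertical flow is upward (discharge condition).

|i_v| ≈ 0.173; vertical flow is upward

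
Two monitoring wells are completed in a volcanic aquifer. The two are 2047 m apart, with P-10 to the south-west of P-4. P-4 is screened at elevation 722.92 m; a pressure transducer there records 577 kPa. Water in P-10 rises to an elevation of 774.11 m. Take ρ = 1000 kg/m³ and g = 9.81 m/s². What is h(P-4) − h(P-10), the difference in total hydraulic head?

Δh ≈ 7.63 m

Pressure head at P-4: ψ = P/(ρg) = 577×1000 / (1000 × 9.81) = 58.82 m.
Total head at P-4: h = z + ψ = 722.92 + 58.82 = 781.74 m.
Total head at P-10: h = 774.11 m (water level in the piezometer is the total head).
Head difference: h(P-4) − h(P-10) = 781.74 − 774.11 = 7.63 m.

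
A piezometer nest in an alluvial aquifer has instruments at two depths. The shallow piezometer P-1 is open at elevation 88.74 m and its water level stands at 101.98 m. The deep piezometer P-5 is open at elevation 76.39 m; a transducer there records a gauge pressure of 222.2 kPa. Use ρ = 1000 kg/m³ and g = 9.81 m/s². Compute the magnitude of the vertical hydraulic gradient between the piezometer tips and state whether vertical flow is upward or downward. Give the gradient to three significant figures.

|i_v| ≈ 0.238; vertical flow is downward

Total head at P-1: h = 101.98 m (water level in the standpipe).
Pressure head at P-5: ψ = P/(ρg) = 222.2×1000 / (1000 × 9.81) = 22.65 m.
Total head at P-5: h = z + ψ = 76.39 + 22.65 = 99.04 m.
Δh = h(P-1) − h(P-5) = 101.98 − 99.04 = 2.94 m.
Vertical separation Δz = 88.74 − 76.39 = 12.35 m.
|i_v| = |Δh| / Δz = 2.94 / 12.35 = 0.238.
Head is higher in the shallow piezometer, so vertical flow is downward (recharge condition).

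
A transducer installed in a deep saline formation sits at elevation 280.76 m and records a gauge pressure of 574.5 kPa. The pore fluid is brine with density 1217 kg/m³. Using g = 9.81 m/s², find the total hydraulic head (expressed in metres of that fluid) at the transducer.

h ≈ 328.88 m

ψ = P/(ρg) = 574.5×1000 / (1217 × 9.81) = 48.12 m.
h = z + ψ = 280.76 + 48.12 = 328.88 m.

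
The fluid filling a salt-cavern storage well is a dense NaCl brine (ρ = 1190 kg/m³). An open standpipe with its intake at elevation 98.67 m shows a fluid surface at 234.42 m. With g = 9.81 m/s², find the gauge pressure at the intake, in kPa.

Pressure head ψ = h − z = 234.42 − 98.67 = 135.75 m.
P = ρgψ = 1190 × 9.81 × 135.75 = 1584732 Pa ≈ 1580 kPa.

P ≈ 1580 kPa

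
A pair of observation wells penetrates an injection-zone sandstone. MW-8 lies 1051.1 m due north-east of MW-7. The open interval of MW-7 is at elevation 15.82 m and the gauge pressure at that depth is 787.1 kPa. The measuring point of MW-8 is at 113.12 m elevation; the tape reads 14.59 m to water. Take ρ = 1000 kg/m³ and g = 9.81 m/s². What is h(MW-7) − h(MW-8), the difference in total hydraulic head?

Pressure head at MW-7: ψ = P/(ρg) = 787.1×1000 / (1000 × 9.81) = 80.23 m.
Total head at MW-7: h = z + ψ = 15.82 + 80.23 = 96.05 m.
Total head at MW-8: h = 113.12 − 14.59 = 98.53 m.
Head difference: h(MW-7) − h(MW-8) = 96.05 − 98.53 = -2.48 m.

Δh ≈ -2.48 m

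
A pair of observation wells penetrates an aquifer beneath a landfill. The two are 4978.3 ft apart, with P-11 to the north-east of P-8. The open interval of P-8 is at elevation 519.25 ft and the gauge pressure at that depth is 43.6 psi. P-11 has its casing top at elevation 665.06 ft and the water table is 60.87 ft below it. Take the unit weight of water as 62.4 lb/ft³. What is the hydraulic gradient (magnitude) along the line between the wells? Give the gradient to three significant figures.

i ≈ 0.00315

Pressure head at P-8: ψ = 144·P/γ = 144 × 43.6 / 62.4 = 100.62 ft.
Total head at P-8: h = z + ψ = 519.25 + 100.62 = 619.87 ft.
Total head at P-11: h = 665.06 − 60.87 = 604.19 ft.
Head difference: h(P-8) − h(P-11) = 619.87 − 604.19 = 15.68 ft.
Hydraulic gradient: i = |Δh| / L = 15.68 / 4978.3 = 0.00315.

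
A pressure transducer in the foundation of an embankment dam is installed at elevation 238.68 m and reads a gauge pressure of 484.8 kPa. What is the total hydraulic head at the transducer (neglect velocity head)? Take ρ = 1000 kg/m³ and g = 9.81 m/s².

h ≈ 288.10 m

ψ = P/(ρg) = 484.8×1000 / (1000 × 9.81) = 49.42 m.
h = z + ψ = 238.68 + 49.42 = 288.10 m.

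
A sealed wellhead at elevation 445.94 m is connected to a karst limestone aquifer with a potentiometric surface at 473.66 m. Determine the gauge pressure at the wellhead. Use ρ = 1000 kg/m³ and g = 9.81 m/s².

Head above the cap: Δh = 473.66 − 445.94 = 27.72 m.
P = ρgΔh = 1000 × 9.81 × 27.72 = 271933 Pa ≈ 272 kPa.

P ≈ 272 kPa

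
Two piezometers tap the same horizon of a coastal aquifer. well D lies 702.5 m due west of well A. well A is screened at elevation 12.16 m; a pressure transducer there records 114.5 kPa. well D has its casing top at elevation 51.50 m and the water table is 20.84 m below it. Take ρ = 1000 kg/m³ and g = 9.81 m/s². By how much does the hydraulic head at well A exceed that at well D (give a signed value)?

Pressure head at well A: ψ = P/(ρg) = 114.5×1000 / (1000 × 9.81) = 11.67 m.
Total head at well A: h = z + ψ = 12.16 + 11.67 = 23.83 m.
Total head at well D: h = 51.50 − 20.84 = 30.66 m.
Head difference: h(well A) − h(well D) = 23.83 − 30.66 = -6.83 m.

Δh ≈ -6.83 m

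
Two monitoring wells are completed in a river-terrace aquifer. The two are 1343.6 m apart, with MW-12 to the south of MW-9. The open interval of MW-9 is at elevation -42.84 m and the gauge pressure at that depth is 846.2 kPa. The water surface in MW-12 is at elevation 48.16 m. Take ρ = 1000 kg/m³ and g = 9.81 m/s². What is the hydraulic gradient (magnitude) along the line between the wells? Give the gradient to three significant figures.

Pressure head at MW-9: ψ = P/(ρg) = 846.2×1000 / (1000 × 9.81) = 86.26 m.
Total head at MW-9: h = z + ψ = -42.84 + 86.26 = 43.42 m.
Total head at MW-12: h = 48.16 m (water level in the piezometer is the total head).
Head difference: h(MW-9) − h(MW-12) = 43.42 − 48.16 = -4.74 m.
Hydraulic gradient: i = |Δh| / L = 4.74 / 1343.6 = 0.00353.

i ≈ 0.00353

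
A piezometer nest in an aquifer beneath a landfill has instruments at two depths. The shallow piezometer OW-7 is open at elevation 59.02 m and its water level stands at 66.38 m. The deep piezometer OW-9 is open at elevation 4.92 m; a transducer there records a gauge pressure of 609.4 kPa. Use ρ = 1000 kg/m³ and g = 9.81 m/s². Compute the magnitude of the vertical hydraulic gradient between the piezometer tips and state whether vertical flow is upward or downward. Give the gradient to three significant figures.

Total head at OW-7: h = 66.38 m (water level in the standpipe).
Pressure head at OW-9: ψ = P/(ρg) = 609.4×1000 / (1000 × 9.81) = 62.12 m.
Total head at OW-9: h = z + ψ = 4.92 + 62.12 = 67.04 m.
Δh = h(OW-7) − h(OW-9) = 66.38 − 67.04 = -0.66 m.
Vertical separation Δz = 59.02 − 4.92 = 54.10 m.
|i_v| = |Δh| / Δz = 0.66 / 54.10 = 0.0122.
Head is higher in the deep piezometer, so vertical flow is upward (discharge condition).

|i_v| ≈ 0.0122; vertical flow is upward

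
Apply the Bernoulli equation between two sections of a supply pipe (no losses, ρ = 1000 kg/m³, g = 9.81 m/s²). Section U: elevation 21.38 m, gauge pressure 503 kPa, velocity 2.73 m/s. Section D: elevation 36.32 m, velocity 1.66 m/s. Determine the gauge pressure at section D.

P₂ ≈ 359 kPa

Pressure head at U: ψ₁ = P₁/(ρg) = 503×1000 / (1000 × 9.81) = 51.27 m.
Velocity heads: v₁²/2g = 2.73²/19.62 = 0.380 m; v₂²/2g = 1.66²/19.62 = 0.140 m.
Total head H = z₁ + ψ₁ + v₁²/2g = 21.38 + 51.27 + 0.380 = 73.03 m.
ψ₂ = H − z₂ − v₂²/2g = 73.03 − 36.32 − 0.140 = 36.57 m.
P₂ = ρgψ₂ = 1000 × 9.81 × 36.57 ≈ 359 kPa.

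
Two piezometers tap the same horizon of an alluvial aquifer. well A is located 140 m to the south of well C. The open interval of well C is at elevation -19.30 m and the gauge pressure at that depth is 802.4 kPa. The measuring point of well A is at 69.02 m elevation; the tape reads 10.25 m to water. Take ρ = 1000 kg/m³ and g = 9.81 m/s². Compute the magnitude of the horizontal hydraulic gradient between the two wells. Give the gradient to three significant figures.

Pressure head at well C: ψ = P/(ρg) = 802.4×1000 / (1000 × 9.81) = 81.79 m.
Total head at well C: h = z + ψ = -19.30 + 81.79 = 62.49 m.
Total head at well A: h = 69.02 − 10.25 = 58.77 m.
Head difference: h(well C) − h(well A) = 62.49 − 58.77 = 3.72 m.
Hydraulic gradient: i = |Δh| / L = 3.72 / 140 = 0.0266.

i ≈ 0.0266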